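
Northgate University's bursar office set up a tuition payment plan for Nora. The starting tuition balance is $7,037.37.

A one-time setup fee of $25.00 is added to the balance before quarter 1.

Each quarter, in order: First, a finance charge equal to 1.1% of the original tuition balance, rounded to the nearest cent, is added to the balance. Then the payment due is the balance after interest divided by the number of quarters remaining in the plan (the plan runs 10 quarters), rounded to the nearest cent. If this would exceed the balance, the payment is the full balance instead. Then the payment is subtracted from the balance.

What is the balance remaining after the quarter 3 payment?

$5,125.78

# | Opening | Interest | Payment | End bal
1 | $7,062.37 | $77.41 | $713.98 | $6,425.80
2 | $6,425.80 | $77.41 | $722.58 | $5,780.63
3 | $5,780.63 | $77.41 | $732.26 | $5,125.78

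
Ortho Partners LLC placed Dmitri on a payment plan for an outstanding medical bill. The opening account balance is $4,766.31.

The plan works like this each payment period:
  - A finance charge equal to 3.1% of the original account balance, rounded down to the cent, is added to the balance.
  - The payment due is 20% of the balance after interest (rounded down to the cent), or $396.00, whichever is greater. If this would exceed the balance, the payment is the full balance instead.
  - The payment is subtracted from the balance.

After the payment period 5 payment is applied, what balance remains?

$1,959.17

Payment period 1: $4,766.31 +$147.75 interest = $4,914.06; pay $982.81 → $3,931.25
Payment period 2: $3,931.25 +$147.75 interest = $4,079.00; pay $815.80 → $3,263.20
Payment period 3: $3,263.20 +$147.75 interest = $3,410.95; pay $682.19 → $2,728.76
Payment period 4: $2,728.76 +$147.75 interest = $2,876.51; pay $575.30 → $2,301.21
Payment period 5: $2,301.21 +$147.75 interest = $2,448.96; pay $489.79 → $1,959.17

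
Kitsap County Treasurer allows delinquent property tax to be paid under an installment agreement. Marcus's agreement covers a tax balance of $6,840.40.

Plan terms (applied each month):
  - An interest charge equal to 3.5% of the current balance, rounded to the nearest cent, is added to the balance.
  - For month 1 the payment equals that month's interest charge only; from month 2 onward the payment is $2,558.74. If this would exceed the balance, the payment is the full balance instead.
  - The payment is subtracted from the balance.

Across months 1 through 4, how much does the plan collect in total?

Month 1: $6,840.40 +$239.41 interest = $7,079.81; pay $239.41 → $6,840.40
Month 2: $6,840.40 +$239.41 interest = $7,079.81; pay $2,558.74 → $4,521.07
Month 3: $4,521.07 +$158.24 interest = $4,679.31; pay $2,558.74 → $2,120.57
Month 4: $2,120.57 +$74.22 interest = $2,194.79; pay $2,194.79 → $0.00
Total paid: $7,551.68

$7,551.68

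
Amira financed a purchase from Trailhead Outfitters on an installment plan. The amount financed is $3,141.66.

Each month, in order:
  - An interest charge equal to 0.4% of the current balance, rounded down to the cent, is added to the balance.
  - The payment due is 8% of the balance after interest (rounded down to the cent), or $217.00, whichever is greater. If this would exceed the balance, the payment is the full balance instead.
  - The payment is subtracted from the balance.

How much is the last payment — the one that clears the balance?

$150.43

Month 1: $3,141.66 +$12.56 interest = $3,154.22; pay $252.33 → $2,901.89
Month 2: $2,901.89 +$11.60 interest = $2,913.49; pay $233.07 → $2,680.42
Month 3: $2,680.42 +$10.72 interest = $2,691.14; pay $217.00 → $2,474.14
Month 4: $2,474.14 +$9.89 interest = $2,484.03; pay $217.00 → $2,267.03
Month 5: $2,267.03 +$9.06 interest = $2,276.09; pay $217.00 → $2,059.09
Month 6: $2,059.09 +$8.23 interest = $2,067.32; pay $217.00 → $1,850.32
Month 7: $1,850.32 +$7.40 interest = $1,857.72; pay $217.00 → $1,640.72
Month 8: $1,640.72 +$6.56 interest = $1,647.28; pay $217.00 → $1,430.28
Month 9: $1,430.28 +$5.72 interest = $1,436.00; pay $217.00 → $1,219.00
Month 10: $1,219.00 +$4.87 interest = $1,223.87; pay $217.00 → $1,006.87
Month 11: $1,006.87 +$4.02 interest = $1,010.89; pay $217.00 → $793.89
Month 12: $793.89 +$3.17 interest = $797.06; pay $217.00 → $580.06
Month 13: $580.06 +$2.32 interest = $582.38; pay $217.00 → $365.38
Month 14: $365.38 +$1.46 interest = $366.84; pay $217.00 → $149.84
Month 15: $149.84 +$0.59 interest = $150.43; pay $150.43 → $0.00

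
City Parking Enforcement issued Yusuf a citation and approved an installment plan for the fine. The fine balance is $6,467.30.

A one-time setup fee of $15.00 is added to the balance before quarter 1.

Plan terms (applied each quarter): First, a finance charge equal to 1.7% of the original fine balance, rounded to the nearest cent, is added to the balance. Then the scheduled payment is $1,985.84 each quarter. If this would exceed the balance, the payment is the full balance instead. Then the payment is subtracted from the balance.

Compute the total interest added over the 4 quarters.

$439.76

# | Opening | Interest | Payment | End bal
1 | $6,482.30 | $109.94 | $1,985.84 | $4,606.40
2 | $4,606.40 | $109.94 | $1,985.84 | $2,730.50
3 | $2,730.50 | $109.94 | $1,985.84 | $854.60
4 | $854.60 | $109.94 | $964.54 | $0.00
Total interest: $109.94 + $109.94 + $109.94 + $109.94 = $439.76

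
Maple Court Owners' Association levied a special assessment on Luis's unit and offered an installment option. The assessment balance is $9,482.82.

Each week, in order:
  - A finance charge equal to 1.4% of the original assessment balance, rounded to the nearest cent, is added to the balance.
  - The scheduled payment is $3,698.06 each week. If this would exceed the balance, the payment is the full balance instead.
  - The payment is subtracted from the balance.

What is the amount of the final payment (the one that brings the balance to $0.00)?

$2,484.98

Week 1: opening $9,482.82; interest $132.76 → $9,615.58; payment $3,698.06; balance $5,917.52
Week 2: opening $5,917.52; interest $132.76 → $6,050.28; payment $3,698.06; balance $2,352.22
Week 3: opening $2,352.22; interest $132.76 → $2,484.98; payment $2,484.98; balance $0.00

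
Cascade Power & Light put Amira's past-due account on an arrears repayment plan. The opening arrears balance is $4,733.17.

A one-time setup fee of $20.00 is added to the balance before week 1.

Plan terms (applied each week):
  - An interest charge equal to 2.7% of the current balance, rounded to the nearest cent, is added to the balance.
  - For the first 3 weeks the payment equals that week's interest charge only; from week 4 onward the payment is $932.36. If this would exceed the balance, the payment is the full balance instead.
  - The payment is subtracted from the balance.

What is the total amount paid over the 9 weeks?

$5,570.62

Week 1: opening $4,753.17; interest $128.34 → $4,881.51; payment $128.34; balance $4,753.17
Week 2: opening $4,753.17; interest $128.34 → $4,881.51; payment $128.34; balance $4,753.17
Week 3: opening $4,753.17; interest $128.34 → $4,881.51; payment $128.34; balance $4,753.17
Week 4: opening $4,753.17; interest $128.34 → $4,881.51; payment $932.36; balance $3,949.15
Week 5: opening $3,949.15; interest $106.63 → $4,055.78; payment $932.36; balance $3,123.42
Week 6: opening $3,123.42; interest $84.33 → $3,207.75; payment $932.36; balance $2,275.39
Week 7: opening $2,275.39; interest $61.44 → $2,336.83; payment $932.36; balance $1,404.47
Week 8: opening $1,404.47; interest $37.92 → $1,442.39; payment $932.36; balance $510.03
Week 9: opening $510.03; interest $13.77 → $523.80; payment $523.80; balance $0.00
Total paid: $5,570.62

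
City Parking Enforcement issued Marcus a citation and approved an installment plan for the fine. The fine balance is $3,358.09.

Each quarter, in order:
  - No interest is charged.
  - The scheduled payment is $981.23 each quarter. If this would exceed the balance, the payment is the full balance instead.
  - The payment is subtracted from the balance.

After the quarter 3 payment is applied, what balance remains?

$414.40

Quarter 1: $3,358.09 − $981.23 → $2,376.86
Quarter 2: $2,376.86 − $981.23 → $1,395.63
Quarter 3: $1,395.63 − $981.23 → $414.40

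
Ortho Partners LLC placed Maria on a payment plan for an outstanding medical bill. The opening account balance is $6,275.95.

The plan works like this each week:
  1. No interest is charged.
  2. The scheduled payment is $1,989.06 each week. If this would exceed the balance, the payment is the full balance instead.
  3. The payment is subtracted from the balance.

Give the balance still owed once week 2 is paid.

$2,297.83

Week 1: $6,275.95 − $1,989.06 → $4,286.89
Week 2: $4,286.89 − $1,989.06 → $2,297.83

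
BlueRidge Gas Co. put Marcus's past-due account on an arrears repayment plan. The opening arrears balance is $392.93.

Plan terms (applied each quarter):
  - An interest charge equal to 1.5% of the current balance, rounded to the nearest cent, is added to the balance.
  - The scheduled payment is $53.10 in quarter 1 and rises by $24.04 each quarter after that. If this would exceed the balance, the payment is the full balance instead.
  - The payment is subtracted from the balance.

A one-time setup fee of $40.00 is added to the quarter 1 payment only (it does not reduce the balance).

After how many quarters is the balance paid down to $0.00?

5

Quarter 1: $392.93 +$5.89 interest = $398.82; pay $53.10 (+ $40.00 fee) → $345.72
Quarter 2: $345.72 +$5.19 interest = $350.91; pay $77.14 → $273.77
Quarter 3: $273.77 +$4.11 interest = $277.88; pay $101.18 → $176.70
Quarter 4: $176.70 +$2.65 interest = $179.35; pay $125.22 → $54.13
Quarter 5: $54.13 +$0.81 interest = $54.94; pay $54.94 → $0.00
Balance reaches $0.00 in quarter 5.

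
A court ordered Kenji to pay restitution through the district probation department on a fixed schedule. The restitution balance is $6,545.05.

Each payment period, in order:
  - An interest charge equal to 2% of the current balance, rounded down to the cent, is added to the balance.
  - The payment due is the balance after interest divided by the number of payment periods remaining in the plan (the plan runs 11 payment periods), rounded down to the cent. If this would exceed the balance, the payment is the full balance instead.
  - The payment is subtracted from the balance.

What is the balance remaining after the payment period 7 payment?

$2,733.88

# | Opening | Interest | Payment | End bal
1 | $6,545.05 | $130.90 | $606.90 | $6,069.05
2 | $6,069.05 | $121.38 | $619.04 | $5,571.39
3 | $5,571.39 | $111.42 | $631.42 | $5,051.39
4 | $5,051.39 | $101.02 | $644.05 | $4,508.36
5 | $4,508.36 | $90.16 | $656.93 | $3,941.59
6 | $3,941.59 | $78.83 | $670.07 | $3,350.35
7 | $3,350.35 | $67.00 | $683.47 | $2,733.88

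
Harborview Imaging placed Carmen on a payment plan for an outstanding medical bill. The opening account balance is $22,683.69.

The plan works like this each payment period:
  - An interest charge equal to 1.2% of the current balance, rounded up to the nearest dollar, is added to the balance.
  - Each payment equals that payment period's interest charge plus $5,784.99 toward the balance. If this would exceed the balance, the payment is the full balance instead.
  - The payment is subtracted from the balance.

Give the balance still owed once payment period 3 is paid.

Payment period 1: opening $22,683.69; interest $273.00 → $22,956.69; payment $6,057.99; balance $16,898.70
Payment period 2: opening $16,898.70; interest $203.00 → $17,101.70; payment $5,987.99; balance $11,113.71
Payment period 3: opening $11,113.71; interest $134.00 → $11,247.71; payment $5,918.99; balance $5,328.72

$5,328.72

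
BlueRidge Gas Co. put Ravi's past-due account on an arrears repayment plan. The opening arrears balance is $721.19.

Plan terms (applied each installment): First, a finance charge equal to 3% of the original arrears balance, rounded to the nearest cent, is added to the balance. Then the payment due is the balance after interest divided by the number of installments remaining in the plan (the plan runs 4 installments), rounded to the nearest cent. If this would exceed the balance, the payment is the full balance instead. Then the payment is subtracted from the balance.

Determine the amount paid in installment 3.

$203.74

Installment 1: $721.19 +$21.64 interest = $742.83; pay $185.71 → $557.12
Installment 2: $557.12 +$21.64 interest = $578.76; pay $192.92 → $385.84
Installment 3: $385.84 +$21.64 interest = $407.48; pay $203.74 → $203.74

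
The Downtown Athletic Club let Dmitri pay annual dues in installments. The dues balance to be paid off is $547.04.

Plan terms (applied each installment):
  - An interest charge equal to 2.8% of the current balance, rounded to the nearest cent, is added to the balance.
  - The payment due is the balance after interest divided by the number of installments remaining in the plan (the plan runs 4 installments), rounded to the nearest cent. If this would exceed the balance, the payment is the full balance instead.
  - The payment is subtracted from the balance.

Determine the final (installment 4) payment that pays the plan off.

$152.73

Installment 1: opening $547.04; interest $15.32 → $562.36; payment $140.59; balance $421.77
Installment 2: opening $421.77; interest $11.81 → $433.58; payment $144.53; balance $289.05
Installment 3: opening $289.05; interest $8.09 → $297.14; payment $148.57; balance $148.57
Installment 4: opening $148.57; interest $4.16 → $152.73; payment $152.73; balance $0.00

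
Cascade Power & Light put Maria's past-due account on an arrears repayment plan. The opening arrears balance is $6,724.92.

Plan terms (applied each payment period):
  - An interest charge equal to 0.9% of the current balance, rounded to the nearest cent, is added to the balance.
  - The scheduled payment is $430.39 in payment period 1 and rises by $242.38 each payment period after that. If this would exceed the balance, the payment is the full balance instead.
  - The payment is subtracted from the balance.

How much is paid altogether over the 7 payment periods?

$7,000.59

Payment period 1: $6,724.92 +$60.52 interest = $6,785.44; pay $430.39 → $6,355.05
Payment period 2: $6,355.05 +$57.20 interest = $6,412.25; pay $672.77 → $5,739.48
Payment period 3: $5,739.48 +$51.66 interest = $5,791.14; pay $915.15 → $4,875.99
Payment period 4: $4,875.99 +$43.88 interest = $4,919.87; pay $1,157.53 → $3,762.34
Payment period 5: $3,762.34 +$33.86 interest = $3,796.20; pay $1,399.91 → $2,396.29
Payment period 6: $2,396.29 +$21.57 interest = $2,417.86; pay $1,642.29 → $775.57
Payment period 7: $775.57 +$6.98 interest = $782.55; pay $782.55 → $0.00
Total paid: $7,000.59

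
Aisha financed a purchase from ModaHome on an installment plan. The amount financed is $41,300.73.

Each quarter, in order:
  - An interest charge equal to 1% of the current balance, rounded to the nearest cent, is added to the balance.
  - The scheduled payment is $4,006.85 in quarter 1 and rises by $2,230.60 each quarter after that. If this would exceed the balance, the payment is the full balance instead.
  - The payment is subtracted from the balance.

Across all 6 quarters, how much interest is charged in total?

$1,482.25

Quarter 1: $41,300.73 +$413.01 interest = $41,713.74; pay $4,006.85 → $37,706.89
Quarter 2: $37,706.89 +$377.07 interest = $38,083.96; pay $6,237.45 → $31,846.51
Quarter 3: $31,846.51 +$318.47 interest = $32,164.98; pay $8,468.05 → $23,696.93
Quarter 4: $23,696.93 +$236.97 interest = $23,933.90; pay $10,698.65 → $13,235.25
Quarter 5: $13,235.25 +$132.35 interest = $13,367.60; pay $12,929.25 → $438.35
Quarter 6: $438.35 +$4.38 interest = $442.73; pay $442.73 → $0.00
Total interest: $413.01 + $377.07 + $318.47 + $236.97 + $132.35 + $4.38 = $1,482.25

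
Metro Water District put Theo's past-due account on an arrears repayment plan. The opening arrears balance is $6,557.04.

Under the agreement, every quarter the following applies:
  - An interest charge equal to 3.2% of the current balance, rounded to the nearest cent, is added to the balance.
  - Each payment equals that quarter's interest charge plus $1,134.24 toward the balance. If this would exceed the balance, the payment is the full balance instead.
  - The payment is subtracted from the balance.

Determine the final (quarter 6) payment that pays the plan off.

$914.19

Quarter 1: $6,557.04 +$209.83 interest = $6,766.87; pay $1,344.07 → $5,422.80
Quarter 2: $5,422.80 +$173.53 interest = $5,596.33; pay $1,307.77 → $4,288.56
Quarter 3: $4,288.56 +$137.23 interest = $4,425.79; pay $1,271.47 → $3,154.32
Quarter 4: $3,154.32 +$100.94 interest = $3,255.26; pay $1,235.18 → $2,020.08
Quarter 5: $2,020.08 +$64.64 interest = $2,084.72; pay $1,198.88 → $885.84
Quarter 6: $885.84 +$28.35 interest = $914.19; pay $914.19 → $0.00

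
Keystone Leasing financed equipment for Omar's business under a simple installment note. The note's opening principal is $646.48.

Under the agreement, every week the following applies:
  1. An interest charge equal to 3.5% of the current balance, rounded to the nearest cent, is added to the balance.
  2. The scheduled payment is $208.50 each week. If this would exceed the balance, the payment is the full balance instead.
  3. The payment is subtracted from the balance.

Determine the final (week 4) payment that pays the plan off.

$71.54

Week 1: opening $646.48; interest $22.63 → $669.11; payment $208.50; balance $460.61
Week 2: opening $460.61; interest $16.12 → $476.73; payment $208.50; balance $268.23
Week 3: opening $268.23; interest $9.39 → $277.62; payment $208.50; balance $69.12
Week 4: opening $69.12; interest $2.42 → $71.54; payment $71.54; balance $0.00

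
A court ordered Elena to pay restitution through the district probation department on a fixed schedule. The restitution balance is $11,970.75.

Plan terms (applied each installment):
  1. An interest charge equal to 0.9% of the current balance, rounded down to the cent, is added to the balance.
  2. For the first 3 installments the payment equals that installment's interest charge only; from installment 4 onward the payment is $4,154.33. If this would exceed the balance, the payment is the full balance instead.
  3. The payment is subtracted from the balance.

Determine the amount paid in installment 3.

$107.73

Installment 1: opening $11,970.75; interest $107.73 → $12,078.48; payment $107.73; balance $11,970.75
Installment 2: opening $11,970.75; interest $107.73 → $12,078.48; payment $107.73; balance $11,970.75
Installment 3: opening $11,970.75; interest $107.73 → $12,078.48; payment $107.73; balance $11,970.75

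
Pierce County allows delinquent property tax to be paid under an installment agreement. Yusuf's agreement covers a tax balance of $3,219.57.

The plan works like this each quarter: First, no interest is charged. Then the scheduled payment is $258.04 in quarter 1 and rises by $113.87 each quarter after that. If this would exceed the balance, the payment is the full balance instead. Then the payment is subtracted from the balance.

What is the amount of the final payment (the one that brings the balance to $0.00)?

$790.67

Quarter 1: opening $3,219.57; payment $258.04; balance $2,961.53
Quarter 2: opening $2,961.53; payment $371.91; balance $2,589.62
Quarter 3: opening $2,589.62; payment $485.78; balance $2,103.84
Quarter 4: opening $2,103.84; payment $599.65; balance $1,504.19
Quarter 5: opening $1,504.19; payment $713.52; balance $790.67
Quarter 6: opening $790.67; payment $790.67; balance $0.00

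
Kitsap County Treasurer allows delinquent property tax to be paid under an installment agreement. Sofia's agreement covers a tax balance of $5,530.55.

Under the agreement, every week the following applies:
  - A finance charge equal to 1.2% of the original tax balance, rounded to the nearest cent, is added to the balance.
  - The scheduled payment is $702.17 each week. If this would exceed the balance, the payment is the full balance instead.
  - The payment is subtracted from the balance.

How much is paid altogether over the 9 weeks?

Week 1: opening $5,530.55; interest $66.37 → $5,596.92; payment $702.17; balance $4,894.75
Week 2: opening $4,894.75; interest $66.37 → $4,961.12; payment $702.17; balance $4,258.95
Week 3: opening $4,258.95; interest $66.37 → $4,325.32; payment $702.17; balance $3,623.15
Week 4: opening $3,623.15; interest $66.37 → $3,689.52; payment $702.17; balance $2,987.35
Week 5: opening $2,987.35; interest $66.37 → $3,053.72; payment $702.17; balance $2,351.55
Week 6: opening $2,351.55; interest $66.37 → $2,417.92; payment $702.17; balance $1,715.75
Week 7: opening $1,715.75; interest $66.37 → $1,782.12; payment $702.17; balance $1,079.95
Week 8: opening $1,079.95; interest $66.37 → $1,146.32; payment $702.17; balance $444.15
Week 9: opening $444.15; interest $66.37 → $510.52; payment $510.52; balance $0.00
Total paid: $6,127.88

$6,127.88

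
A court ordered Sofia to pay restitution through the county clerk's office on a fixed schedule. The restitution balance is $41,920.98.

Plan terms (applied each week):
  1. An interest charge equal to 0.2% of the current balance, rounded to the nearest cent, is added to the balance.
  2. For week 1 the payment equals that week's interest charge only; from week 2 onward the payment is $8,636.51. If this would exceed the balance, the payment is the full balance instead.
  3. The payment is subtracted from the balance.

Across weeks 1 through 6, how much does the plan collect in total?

$42,252.64

Week 1: $41,920.98 +$83.84 interest = $42,004.82; pay $83.84 → $41,920.98
Week 2: $41,920.98 +$83.84 interest = $42,004.82; pay $8,636.51 → $33,368.31
Week 3: $33,368.31 +$66.74 interest = $33,435.05; pay $8,636.51 → $24,798.54
Week 4: $24,798.54 +$49.60 interest = $24,848.14; pay $8,636.51 → $16,211.63
Week 5: $16,211.63 +$32.42 interest = $16,244.05; pay $8,636.51 → $7,607.54
Week 6: $7,607.54 +$15.22 interest = $7,622.76; pay $7,622.76 → $0.00
Total paid: $42,252.64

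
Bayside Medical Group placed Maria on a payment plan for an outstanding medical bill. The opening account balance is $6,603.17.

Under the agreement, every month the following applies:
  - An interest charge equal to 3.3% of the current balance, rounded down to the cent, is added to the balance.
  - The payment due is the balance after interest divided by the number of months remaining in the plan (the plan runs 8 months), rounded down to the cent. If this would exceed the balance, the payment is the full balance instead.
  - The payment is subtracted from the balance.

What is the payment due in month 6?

Month 1: $6,603.17 +$217.90 interest = $6,821.07; pay $852.63 → $5,968.44
Month 2: $5,968.44 +$196.95 interest = $6,165.39; pay $880.77 → $5,284.62
Month 3: $5,284.62 +$174.39 interest = $5,459.01; pay $909.83 → $4,549.18
Month 4: $4,549.18 +$150.12 interest = $4,699.30; pay $939.86 → $3,759.44
Month 5: $3,759.44 +$124.06 interest = $3,883.50; pay $970.87 → $2,912.63
Month 6: $2,912.63 +$96.11 interest = $3,008.74; pay $1,002.91 → $2,005.83

$1,002.91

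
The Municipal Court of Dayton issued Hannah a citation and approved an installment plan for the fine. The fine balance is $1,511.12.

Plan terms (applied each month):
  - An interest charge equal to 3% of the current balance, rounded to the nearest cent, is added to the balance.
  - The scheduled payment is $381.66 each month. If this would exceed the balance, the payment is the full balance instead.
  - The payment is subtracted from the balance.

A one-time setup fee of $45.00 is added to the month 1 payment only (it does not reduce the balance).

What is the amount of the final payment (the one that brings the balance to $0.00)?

Month 1: opening $1,511.12; interest $45.33 → $1,556.45; payment $381.66 (+ $45.00 fee); balance $1,174.79
Month 2: opening $1,174.79; interest $35.24 → $1,210.03; payment $381.66; balance $828.37
Month 3: opening $828.37; interest $24.85 → $853.22; payment $381.66; balance $471.56
Month 4: opening $471.56; interest $14.15 → $485.71; payment $381.66; balance $104.05
Month 5: opening $104.05; interest $3.12 → $107.17; payment $107.17; balance $0.00

$107.17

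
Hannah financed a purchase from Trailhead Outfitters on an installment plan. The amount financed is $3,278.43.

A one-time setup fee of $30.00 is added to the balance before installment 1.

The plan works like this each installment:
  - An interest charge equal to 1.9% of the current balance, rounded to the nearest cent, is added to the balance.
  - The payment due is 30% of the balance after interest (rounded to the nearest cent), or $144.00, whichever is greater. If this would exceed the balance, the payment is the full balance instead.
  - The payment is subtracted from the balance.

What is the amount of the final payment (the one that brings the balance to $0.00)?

Installment 1: $3,308.43 +$62.86 interest = $3,371.29; pay $1,011.39 → $2,359.90
Installment 2: $2,359.90 +$44.84 interest = $2,404.74; pay $721.42 → $1,683.32
Installment 3: $1,683.32 +$31.98 interest = $1,715.30; pay $514.59 → $1,200.71
Installment 4: $1,200.71 +$22.81 interest = $1,223.52; pay $367.06 → $856.46
Installment 5: $856.46 +$16.27 interest = $872.73; pay $261.82 → $610.91
Installment 6: $610.91 +$11.61 interest = $622.52; pay $186.76 → $435.76
Installment 7: $435.76 +$8.28 interest = $444.04; pay $144.00 → $300.04
Installment 8: $300.04 +$5.70 interest = $305.74; pay $144.00 → $161.74
Installment 9: $161.74 +$3.07 interest = $164.81; pay $144.00 → $20.81
Installment 10: $20.81 +$0.40 interest = $21.21; pay $21.21 → $0.00

$21.21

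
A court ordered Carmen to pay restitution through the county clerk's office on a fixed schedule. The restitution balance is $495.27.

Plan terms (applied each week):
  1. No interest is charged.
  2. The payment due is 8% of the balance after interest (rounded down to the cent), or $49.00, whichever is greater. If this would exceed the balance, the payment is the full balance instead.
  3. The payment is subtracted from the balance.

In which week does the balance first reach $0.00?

# | Opening | Payment | End bal
1 | $495.27 | $49.00 | $446.27
2 | $446.27 | $49.00 | $397.27
3 | $397.27 | $49.00 | $348.27
4 | $348.27 | $49.00 | $299.27
5 | $299.27 | $49.00 | $250.27
6 | $250.27 | $49.00 | $201.27
7 | $201.27 | $49.00 | $152.27
8 | $152.27 | $49.00 | $103.27
9 | $103.27 | $49.00 | $54.27
10 | $54.27 | $49.00 | $5.27
11 | $5.27 | $5.27 | $0.00
Balance reaches $0.00 in week 11.

11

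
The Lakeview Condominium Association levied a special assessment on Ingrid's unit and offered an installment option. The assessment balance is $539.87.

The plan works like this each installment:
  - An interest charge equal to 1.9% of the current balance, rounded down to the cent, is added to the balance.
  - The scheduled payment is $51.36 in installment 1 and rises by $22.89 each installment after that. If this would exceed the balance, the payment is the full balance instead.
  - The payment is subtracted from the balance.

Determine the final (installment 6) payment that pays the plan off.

$94.84

# | Opening | Interest | Payment | End bal
1 | $539.87 | $10.25 | $51.36 | $498.76
2 | $498.76 | $9.47 | $74.25 | $433.98
3 | $433.98 | $8.24 | $97.14 | $345.08
4 | $345.08 | $6.55 | $120.03 | $231.60
5 | $231.60 | $4.40 | $142.92 | $93.08
6 | $93.08 | $1.76 | $94.84 | $0.00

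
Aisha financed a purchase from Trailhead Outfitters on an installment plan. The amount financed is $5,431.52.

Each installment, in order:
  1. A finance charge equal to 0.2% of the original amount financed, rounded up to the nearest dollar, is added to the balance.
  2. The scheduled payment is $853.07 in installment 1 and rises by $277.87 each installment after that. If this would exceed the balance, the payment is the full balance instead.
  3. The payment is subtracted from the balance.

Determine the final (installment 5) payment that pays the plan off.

$407.02

# | Opening | Interest | Payment | End bal
1 | $5,431.52 | $11.00 | $853.07 | $4,589.45
2 | $4,589.45 | $11.00 | $1,130.94 | $3,469.51
3 | $3,469.51 | $11.00 | $1,408.81 | $2,071.70
4 | $2,071.70 | $11.00 | $1,686.68 | $396.02
5 | $396.02 | $11.00 | $407.02 | $0.00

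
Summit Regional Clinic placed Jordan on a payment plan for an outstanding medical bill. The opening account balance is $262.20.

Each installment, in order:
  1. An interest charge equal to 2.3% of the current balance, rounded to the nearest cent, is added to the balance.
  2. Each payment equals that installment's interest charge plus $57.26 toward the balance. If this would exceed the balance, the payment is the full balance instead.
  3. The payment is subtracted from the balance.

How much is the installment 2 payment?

$61.97

# | Opening | Interest | Payment | End bal
1 | $262.20 | $6.03 | $63.29 | $204.94
2 | $204.94 | $4.71 | $61.97 | $147.68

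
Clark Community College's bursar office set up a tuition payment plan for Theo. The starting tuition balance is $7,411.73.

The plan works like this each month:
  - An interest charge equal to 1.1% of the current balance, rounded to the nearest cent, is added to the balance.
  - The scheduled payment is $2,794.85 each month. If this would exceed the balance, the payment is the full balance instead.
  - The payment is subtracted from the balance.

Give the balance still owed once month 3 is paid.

Month 1: opening $7,411.73; interest $81.53 → $7,493.26; payment $2,794.85; balance $4,698.41
Month 2: opening $4,698.41; interest $51.68 → $4,750.09; payment $2,794.85; balance $1,955.24
Month 3: opening $1,955.24; interest $21.51 → $1,976.75; payment $1,976.75; balance $0.00

$0.00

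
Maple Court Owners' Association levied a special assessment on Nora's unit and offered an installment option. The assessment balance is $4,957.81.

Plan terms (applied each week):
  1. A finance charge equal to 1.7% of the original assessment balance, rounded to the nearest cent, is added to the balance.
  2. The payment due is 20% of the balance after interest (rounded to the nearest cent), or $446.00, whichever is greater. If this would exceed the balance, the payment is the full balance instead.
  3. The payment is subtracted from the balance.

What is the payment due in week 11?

$126.90

# | Opening | Interest | Payment | End bal
1 | $4,957.81 | $84.28 | $1,008.42 | $4,033.67
2 | $4,033.67 | $84.28 | $823.59 | $3,294.36
3 | $3,294.36 | $84.28 | $675.73 | $2,702.91
4 | $2,702.91 | $84.28 | $557.44 | $2,229.75
5 | $2,229.75 | $84.28 | $462.81 | $1,851.22
6 | $1,851.22 | $84.28 | $446.00 | $1,489.50
7 | $1,489.50 | $84.28 | $446.00 | $1,127.78
8 | $1,127.78 | $84.28 | $446.00 | $766.06
9 | $766.06 | $84.28 | $446.00 | $404.34
10 | $404.34 | $84.28 | $446.00 | $42.62
11 | $42.62 | $84.28 | $126.90 | $0.00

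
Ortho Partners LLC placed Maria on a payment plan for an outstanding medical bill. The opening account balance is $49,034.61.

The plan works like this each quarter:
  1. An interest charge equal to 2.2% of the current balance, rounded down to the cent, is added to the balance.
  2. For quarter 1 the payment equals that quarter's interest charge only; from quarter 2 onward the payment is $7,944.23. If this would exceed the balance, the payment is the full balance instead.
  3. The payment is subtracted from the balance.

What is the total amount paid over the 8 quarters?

Quarter 1: $49,034.61 +$1,078.76 interest = $50,113.37; pay $1,078.76 → $49,034.61
Quarter 2: $49,034.61 +$1,078.76 interest = $50,113.37; pay $7,944.23 → $42,169.14
Quarter 3: $42,169.14 +$927.72 interest = $43,096.86; pay $7,944.23 → $35,152.63
Quarter 4: $35,152.63 +$773.35 interest = $35,925.98; pay $7,944.23 → $27,981.75
Quarter 5: $27,981.75 +$615.59 interest = $28,597.34; pay $7,944.23 → $20,653.11
Quarter 6: $20,653.11 +$454.36 interest = $21,107.47; pay $7,944.23 → $13,163.24
Quarter 7: $13,163.24 +$289.59 interest = $13,452.83; pay $7,944.23 → $5,508.60
Quarter 8: $5,508.60 +$121.18 interest = $5,629.78; pay $5,629.78 → $0.00
Total paid: $54,373.92

$54,373.92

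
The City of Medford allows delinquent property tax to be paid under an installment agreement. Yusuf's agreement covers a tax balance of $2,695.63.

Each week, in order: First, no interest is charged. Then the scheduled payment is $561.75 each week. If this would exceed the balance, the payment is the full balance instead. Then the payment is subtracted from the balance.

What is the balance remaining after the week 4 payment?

$448.63

Week 1: opening $2,695.63; payment $561.75; balance $2,133.88
Week 2: opening $2,133.88; payment $561.75; balance $1,572.13
Week 3: opening $1,572.13; payment $561.75; balance $1,010.38
Week 4: opening $1,010.38; payment $561.75; balance $448.63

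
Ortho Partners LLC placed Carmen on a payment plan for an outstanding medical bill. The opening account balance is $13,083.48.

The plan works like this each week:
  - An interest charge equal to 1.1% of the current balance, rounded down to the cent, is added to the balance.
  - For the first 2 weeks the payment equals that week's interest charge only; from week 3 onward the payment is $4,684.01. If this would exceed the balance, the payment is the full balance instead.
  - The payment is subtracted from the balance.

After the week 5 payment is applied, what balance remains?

$0.00

Week 1: opening $13,083.48; interest $143.91 → $13,227.39; payment $143.91; balance $13,083.48
Week 2: opening $13,083.48; interest $143.91 → $13,227.39; payment $143.91; balance $13,083.48
Week 3: opening $13,083.48; interest $143.91 → $13,227.39; payment $4,684.01; balance $8,543.38
Week 4: opening $8,543.38; interest $93.97 → $8,637.35; payment $4,684.01; balance $3,953.34
Week 5: opening $3,953.34; interest $43.48 → $3,996.82; payment $3,996.82; balance $0.00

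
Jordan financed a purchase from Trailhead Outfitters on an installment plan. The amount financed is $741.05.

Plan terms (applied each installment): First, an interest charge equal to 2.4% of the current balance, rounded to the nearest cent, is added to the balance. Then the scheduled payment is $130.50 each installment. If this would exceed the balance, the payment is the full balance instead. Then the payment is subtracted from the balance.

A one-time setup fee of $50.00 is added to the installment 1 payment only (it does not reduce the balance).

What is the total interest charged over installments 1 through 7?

$65.36

Installment 1: opening $741.05; interest $17.79 → $758.84; payment $130.50 (+ $50.00 fee); balance $628.34
Installment 2: opening $628.34; interest $15.08 → $643.42; payment $130.50; balance $512.92
Installment 3: opening $512.92; interest $12.31 → $525.23; payment $130.50; balance $394.73
Installment 4: opening $394.73; interest $9.47 → $404.20; payment $130.50; balance $273.70
Installment 5: opening $273.70; interest $6.57 → $280.27; payment $130.50; balance $149.77
Installment 6: opening $149.77; interest $3.59 → $153.36; payment $130.50; balance $22.86
Installment 7: opening $22.86; interest $0.55 → $23.41; payment $23.41; balance $0.00
Total interest: $17.79 + $15.08 + $12.31 + $9.47 + $6.57 + $3.59 + $0.55 = $65.36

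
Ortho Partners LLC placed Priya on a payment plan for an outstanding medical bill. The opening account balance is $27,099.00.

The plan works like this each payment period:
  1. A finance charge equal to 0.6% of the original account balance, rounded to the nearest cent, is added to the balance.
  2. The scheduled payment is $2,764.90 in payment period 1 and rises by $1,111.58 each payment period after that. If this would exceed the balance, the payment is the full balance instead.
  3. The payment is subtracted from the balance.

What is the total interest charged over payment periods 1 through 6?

$975.54

Payment period 1: $27,099.00 +$162.59 interest = $27,261.59; pay $2,764.90 → $24,496.69
Payment period 2: $24,496.69 +$162.59 interest = $24,659.28; pay $3,876.48 → $20,782.80
Payment period 3: $20,782.80 +$162.59 interest = $20,945.39; pay $4,988.06 → $15,957.33
Payment period 4: $15,957.33 +$162.59 interest = $16,119.92; pay $6,099.64 → $10,020.28
Payment period 5: $10,020.28 +$162.59 interest = $10,182.87; pay $7,211.22 → $2,971.65
Payment period 6: $2,971.65 +$162.59 interest = $3,134.24; pay $3,134.24 → $0.00
Total interest: $162.59 + $162.59 + $162.59 + $162.59 + $162.59 + $162.59 = $975.54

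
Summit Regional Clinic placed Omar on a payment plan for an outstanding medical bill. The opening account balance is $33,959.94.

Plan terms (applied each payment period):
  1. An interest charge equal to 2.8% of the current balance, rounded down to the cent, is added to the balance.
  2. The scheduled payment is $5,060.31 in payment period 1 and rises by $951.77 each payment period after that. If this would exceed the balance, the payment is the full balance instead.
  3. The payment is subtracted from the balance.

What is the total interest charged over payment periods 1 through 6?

$3,369.16

Payment period 1: opening $33,959.94; interest $950.87 → $34,910.81; payment $5,060.31; balance $29,850.50
Payment period 2: opening $29,850.50; interest $835.81 → $30,686.31; payment $6,012.08; balance $24,674.23
Payment period 3: opening $24,674.23; interest $690.87 → $25,365.10; payment $6,963.85; balance $18,401.25
Payment period 4: opening $18,401.25; interest $515.23 → $18,916.48; payment $7,915.62; balance $11,000.86
Payment period 5: opening $11,000.86; interest $308.02 → $11,308.88; payment $8,867.39; balance $2,441.49
Payment period 6: opening $2,441.49; interest $68.36 → $2,509.85; payment $2,509.85; balance $0.00
Total interest: $950.87 + $835.81 + $690.87 + $515.23 + $308.02 + $68.36 = $3,369.16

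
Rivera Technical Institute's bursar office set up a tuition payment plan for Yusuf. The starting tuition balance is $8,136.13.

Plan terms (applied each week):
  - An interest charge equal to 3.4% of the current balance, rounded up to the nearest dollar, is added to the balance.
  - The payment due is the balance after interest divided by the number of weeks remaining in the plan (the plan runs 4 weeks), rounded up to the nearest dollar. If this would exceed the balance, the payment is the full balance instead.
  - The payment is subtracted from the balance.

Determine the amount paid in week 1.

# | Opening | Interest | Payment | End bal
1 | $8,136.13 | $277.00 | $2,104.00 | $6,309.13

$2,104.00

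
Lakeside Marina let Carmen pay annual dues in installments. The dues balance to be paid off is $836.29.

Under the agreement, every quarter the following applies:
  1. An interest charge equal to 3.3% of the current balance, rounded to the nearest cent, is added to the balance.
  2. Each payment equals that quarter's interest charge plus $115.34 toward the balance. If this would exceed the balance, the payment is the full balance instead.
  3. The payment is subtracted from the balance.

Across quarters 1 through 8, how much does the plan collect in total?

$950.50

# | Opening | Interest | Payment | End bal
1 | $836.29 | $27.60 | $142.94 | $720.95
2 | $720.95 | $23.79 | $139.13 | $605.61
3 | $605.61 | $19.99 | $135.33 | $490.27
4 | $490.27 | $16.18 | $131.52 | $374.93
5 | $374.93 | $12.37 | $127.71 | $259.59
6 | $259.59 | $8.57 | $123.91 | $144.25
7 | $144.25 | $4.76 | $120.10 | $28.91
8 | $28.91 | $0.95 | $29.86 | $0.00
Total paid: $950.50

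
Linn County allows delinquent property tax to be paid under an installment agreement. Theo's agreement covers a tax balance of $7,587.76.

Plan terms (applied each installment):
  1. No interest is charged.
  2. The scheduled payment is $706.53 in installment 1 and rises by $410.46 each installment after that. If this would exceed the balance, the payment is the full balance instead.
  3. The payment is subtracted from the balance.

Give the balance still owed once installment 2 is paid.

$5,764.24

Installment 1: $7,587.76 − $706.53 → $6,881.23
Installment 2: $6,881.23 − $1,116.99 → $5,764.24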